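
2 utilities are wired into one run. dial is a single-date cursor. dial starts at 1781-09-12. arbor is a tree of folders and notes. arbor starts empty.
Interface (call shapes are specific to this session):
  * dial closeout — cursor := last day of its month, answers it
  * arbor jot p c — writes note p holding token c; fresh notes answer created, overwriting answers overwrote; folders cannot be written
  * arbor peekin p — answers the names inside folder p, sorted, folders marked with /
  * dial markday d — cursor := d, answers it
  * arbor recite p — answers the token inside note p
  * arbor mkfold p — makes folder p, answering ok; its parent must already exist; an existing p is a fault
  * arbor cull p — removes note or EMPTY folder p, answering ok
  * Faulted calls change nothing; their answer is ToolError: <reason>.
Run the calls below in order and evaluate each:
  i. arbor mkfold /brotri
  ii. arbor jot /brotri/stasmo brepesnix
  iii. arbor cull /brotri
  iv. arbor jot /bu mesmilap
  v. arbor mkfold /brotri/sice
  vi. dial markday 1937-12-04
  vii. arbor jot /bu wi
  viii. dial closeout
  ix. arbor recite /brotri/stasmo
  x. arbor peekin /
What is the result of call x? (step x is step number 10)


Answer: [brotri/, bu]

Derivation:
==> arbor mkfold(p→/brotri)
<== ok
==> arbor jot(p→/brotri/stasmo, c→brepesnix)
<== created
==> arbor cull(p→/brotri)
<== ToolError: not empty
==> arbor jot(p→/bu, c→mesmilap)
<== created
==> arbor mkfold(p→/brotri/sice)
<== ok
==> dial markday(d→1937-12-04)
<== 1937-12-04
==> arbor jot(p→/bu, c→wi)
<== overwrote
==> dial closeout()
<== 1937-12-31
==> arbor recite(p→/brotri/stasmo)
<== brepesnix
==> arbor peekin(p→/)
<== [brotri/, bu]


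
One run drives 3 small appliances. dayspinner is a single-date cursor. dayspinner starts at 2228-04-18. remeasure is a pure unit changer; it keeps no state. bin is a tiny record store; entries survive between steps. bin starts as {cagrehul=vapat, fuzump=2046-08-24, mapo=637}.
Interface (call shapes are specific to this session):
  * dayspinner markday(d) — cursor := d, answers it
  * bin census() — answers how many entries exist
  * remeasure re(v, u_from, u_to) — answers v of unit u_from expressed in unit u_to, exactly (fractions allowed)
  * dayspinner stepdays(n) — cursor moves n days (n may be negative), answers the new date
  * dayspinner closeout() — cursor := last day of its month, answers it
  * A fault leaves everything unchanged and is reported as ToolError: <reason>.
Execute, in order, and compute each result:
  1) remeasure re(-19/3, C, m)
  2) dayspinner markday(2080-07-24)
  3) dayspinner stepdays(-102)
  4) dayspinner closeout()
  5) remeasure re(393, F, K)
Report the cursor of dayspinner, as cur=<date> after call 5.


[in] remeasure re v='-19/3' u_from='C' u_to='m'
= ToolError: incompatible units
[in] dayspinner markday d='2080-07-24'
= 2080-07-24
[in] dayspinner stepdays n='-102'
= 2080-04-13
[in] dayspinner closeout
= 2080-04-30
[in] remeasure re v='393' u_from='F' u_to='K'
= 85267/180

Answer: cur=2080-04-30


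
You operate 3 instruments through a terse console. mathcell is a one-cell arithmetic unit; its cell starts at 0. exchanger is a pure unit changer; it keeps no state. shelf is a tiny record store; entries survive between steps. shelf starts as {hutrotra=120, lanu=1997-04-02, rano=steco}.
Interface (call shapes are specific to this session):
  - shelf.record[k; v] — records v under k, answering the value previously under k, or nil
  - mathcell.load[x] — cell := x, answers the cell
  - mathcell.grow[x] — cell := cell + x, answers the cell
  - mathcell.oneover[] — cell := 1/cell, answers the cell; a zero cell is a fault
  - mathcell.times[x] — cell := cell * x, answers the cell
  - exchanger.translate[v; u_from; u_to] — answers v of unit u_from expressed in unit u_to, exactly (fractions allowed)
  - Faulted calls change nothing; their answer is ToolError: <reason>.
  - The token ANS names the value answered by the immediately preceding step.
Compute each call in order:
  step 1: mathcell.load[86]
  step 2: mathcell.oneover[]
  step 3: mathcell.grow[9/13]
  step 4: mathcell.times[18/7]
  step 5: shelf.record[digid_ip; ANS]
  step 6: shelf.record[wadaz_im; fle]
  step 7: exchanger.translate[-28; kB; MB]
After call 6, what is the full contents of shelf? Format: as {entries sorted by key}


Answer: {digid_ip=7083/3913, hutrotra=120, lanu=1997-04-02, rano=steco, wadaz_im=fle}

Derivation:
→ load(x: 86)
← 86
→ oneover()
← 1/86
→ grow(x: 9/13)
← 787/1118
→ times(x: 18/7)
← 7083/3913
→ record(k: digid_ip, v: ANS)
← nil
→ record(k: wadaz_im, v: fle)
← nil
→ translate(v: -28, u_from: kB, u_to: MB)
← -7/250


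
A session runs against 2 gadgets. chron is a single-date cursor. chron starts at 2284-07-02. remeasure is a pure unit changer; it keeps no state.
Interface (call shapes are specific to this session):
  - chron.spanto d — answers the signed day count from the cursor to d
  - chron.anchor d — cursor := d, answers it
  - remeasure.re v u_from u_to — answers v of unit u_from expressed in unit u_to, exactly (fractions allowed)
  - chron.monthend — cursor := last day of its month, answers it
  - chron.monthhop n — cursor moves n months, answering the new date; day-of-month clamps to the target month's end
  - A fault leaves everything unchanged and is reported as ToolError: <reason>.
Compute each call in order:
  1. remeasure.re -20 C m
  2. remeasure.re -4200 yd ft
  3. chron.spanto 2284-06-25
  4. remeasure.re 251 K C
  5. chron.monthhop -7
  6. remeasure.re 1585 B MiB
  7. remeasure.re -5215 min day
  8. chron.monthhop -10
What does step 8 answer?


I call remeasure.re(v: -20, u_from: C, u_to: m), yielding ToolError: incompatible units.
Now I run remeasure.re(v: -4200, u_from: yd, u_to: ft), and observe -12600.
I try chron.spanto(d: 2284-06-25), yielding -7.
Invoking remeasure.re(v: 251, u_from: K, u_to: C), — result: -443/20.
Then chron.monthhop(n: -7), giving 2283-12-02.
I call remeasure.re(v: 1585, u_from: B, u_to: MiB), → 1585/1048576.
I run remeasure.re(v: -5215, u_from: min, u_to: day), and get -1043/288.
I call chron.monthhop(n: -10): 2283-02-02.

Answer: 2283-02-02


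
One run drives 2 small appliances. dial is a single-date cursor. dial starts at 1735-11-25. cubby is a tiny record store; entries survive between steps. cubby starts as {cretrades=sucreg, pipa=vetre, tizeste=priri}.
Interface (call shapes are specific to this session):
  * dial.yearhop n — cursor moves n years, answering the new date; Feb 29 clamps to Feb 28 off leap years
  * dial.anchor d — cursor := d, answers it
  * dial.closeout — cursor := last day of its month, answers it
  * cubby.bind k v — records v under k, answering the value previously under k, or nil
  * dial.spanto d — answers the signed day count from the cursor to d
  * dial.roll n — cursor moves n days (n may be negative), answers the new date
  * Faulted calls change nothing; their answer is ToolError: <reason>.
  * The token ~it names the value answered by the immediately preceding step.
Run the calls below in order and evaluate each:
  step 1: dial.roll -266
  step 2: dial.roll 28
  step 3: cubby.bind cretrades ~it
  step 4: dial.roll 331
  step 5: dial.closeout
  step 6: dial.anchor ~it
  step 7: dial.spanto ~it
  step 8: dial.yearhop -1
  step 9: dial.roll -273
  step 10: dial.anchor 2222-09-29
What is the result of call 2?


Answer: 1735-04-01

Derivation:
// 1. roll(n=-266) => 1735-03-04
// 2. roll(n=28) => 1735-04-01
// 3. bind(k=cretrades, v=~it) => sucreg
// 4. roll(n=331) => 1736-02-26
// 5. closeout() => 1736-02-29
// 6. anchor(d=~it) => 1736-02-29
// 7. spanto(d=~it) => 0
// 8. yearhop(n=-1) => 1735-02-28
// 9. roll(n=-273) => 1734-05-31
// 10. anchor(d=2222-09-29) => 2222-09-29


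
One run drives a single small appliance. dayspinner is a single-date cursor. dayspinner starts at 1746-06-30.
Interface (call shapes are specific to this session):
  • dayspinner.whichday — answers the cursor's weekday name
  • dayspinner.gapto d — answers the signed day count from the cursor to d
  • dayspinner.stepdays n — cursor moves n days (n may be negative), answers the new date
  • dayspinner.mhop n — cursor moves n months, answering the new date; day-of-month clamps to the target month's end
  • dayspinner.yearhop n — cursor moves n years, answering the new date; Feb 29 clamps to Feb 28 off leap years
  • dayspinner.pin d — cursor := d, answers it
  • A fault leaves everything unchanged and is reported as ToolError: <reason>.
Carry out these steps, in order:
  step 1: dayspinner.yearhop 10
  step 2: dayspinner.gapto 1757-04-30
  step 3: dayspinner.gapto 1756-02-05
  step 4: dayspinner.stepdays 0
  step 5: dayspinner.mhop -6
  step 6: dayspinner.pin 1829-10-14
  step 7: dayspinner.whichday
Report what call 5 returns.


$ dayspinner.yearhop n: 10
= 1756-06-30
$ dayspinner.gapto d: 1757-04-30
= 304
$ dayspinner.gapto d: 1756-02-05
= -146
$ dayspinner.stepdays n: 0
= 1756-06-30
$ dayspinner.mhop n: -6
= 1755-12-30
$ dayspinner.pin d: 1829-10-14
= 1829-10-14
$ dayspinner.whichday
= Wednesday

Answer: 1755-12-30


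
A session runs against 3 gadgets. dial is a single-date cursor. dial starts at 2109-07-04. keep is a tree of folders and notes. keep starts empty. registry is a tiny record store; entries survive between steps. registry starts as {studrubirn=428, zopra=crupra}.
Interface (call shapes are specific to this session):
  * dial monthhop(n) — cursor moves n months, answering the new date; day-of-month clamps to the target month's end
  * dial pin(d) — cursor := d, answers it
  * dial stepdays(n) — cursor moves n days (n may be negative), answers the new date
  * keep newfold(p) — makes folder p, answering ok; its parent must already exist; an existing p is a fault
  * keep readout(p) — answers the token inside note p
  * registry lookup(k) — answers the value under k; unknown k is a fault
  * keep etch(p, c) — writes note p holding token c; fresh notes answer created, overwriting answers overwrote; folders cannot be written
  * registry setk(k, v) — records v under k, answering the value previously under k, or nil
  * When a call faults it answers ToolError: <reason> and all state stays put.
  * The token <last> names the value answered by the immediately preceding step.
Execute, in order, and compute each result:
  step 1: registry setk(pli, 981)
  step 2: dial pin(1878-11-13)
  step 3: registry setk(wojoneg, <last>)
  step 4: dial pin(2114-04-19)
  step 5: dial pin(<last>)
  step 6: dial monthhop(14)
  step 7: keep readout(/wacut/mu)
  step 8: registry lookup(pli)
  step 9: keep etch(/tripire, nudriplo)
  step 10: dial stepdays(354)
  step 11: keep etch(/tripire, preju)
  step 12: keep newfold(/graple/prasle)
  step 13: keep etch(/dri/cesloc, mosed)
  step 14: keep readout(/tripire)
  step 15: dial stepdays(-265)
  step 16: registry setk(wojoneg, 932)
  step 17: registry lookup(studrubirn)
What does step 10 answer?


$ registry setk k='pli' v='981'
  nil
$ dial pin d='1878-11-13'
  1878-11-13
$ registry setk k='wojoneg' v='<last>'
  nil
$ dial pin d='2114-04-19'
  2114-04-19
$ dial pin d='<last>'
  2114-04-19
$ dial monthhop n='14'
  2115-06-19
$ keep readout p='/wacut/mu'
  ToolError: not found
$ registry lookup k='pli'
  981
$ keep etch p='/tripire' c='nudriplo'
  created
$ dial stepdays n='354'
  2116-06-07
$ keep etch p='/tripire' c='preju'
  overwrote
$ keep newfold p='/graple/prasle'
  ToolError: no parent
$ keep etch p='/dri/cesloc' c='mosed'
  ToolError: no parent
$ keep readout p='/tripire'
  preju
$ dial stepdays n='-265'
  2115-09-16
$ registry setk k='wojoneg' v='932'
  1878-11-13
$ registry lookup k='studrubirn'
  428

Answer: 2116-06-07


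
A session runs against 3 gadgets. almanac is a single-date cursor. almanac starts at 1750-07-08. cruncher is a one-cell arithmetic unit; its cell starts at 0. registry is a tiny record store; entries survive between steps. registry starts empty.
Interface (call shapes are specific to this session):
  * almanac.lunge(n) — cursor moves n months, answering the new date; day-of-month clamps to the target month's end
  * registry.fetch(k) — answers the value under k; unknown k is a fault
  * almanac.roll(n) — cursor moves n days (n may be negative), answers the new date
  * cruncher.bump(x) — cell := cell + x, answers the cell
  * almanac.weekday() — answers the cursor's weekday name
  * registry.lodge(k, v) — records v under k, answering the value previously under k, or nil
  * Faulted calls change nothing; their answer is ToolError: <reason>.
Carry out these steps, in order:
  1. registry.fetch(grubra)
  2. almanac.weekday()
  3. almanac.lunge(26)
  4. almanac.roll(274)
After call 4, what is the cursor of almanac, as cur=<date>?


% 1. registry.fetch(k: grubra) -> ToolError: no such key grubra
% 2. almanac.weekday() -> Wednesday
% 3. almanac.lunge(n: 26) -> 1752-09-08
% 4. almanac.roll(n: 274) -> 1753-06-09

Answer: cur=1753-06-09


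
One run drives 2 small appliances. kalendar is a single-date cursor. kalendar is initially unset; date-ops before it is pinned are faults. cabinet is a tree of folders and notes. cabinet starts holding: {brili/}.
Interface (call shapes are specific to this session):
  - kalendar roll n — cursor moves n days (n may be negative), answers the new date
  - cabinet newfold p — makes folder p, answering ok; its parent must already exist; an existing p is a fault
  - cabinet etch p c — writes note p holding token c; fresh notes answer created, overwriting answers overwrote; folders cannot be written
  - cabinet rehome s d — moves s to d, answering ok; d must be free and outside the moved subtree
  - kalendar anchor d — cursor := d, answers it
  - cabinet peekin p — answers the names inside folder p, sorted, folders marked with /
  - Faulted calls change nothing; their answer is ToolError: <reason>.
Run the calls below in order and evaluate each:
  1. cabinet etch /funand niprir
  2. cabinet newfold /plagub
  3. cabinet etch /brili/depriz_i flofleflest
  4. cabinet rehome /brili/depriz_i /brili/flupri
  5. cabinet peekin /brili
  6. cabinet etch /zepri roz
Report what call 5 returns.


Answer: [flupri]

Derivation:
// 1. cabinet etch(p: /funand, c: niprir) -> created
// 2. cabinet newfold(p: /plagub) -> ok
// 3. cabinet etch(p: /brili/depriz_i, c: flofleflest) -> created
// 4. cabinet rehome(s: /brili/depriz_i, d: /brili/flupri) -> ok
// 5. cabinet peekin(p: /brili) -> [flupri]
// 6. cabinet etch(p: /zepri, c: roz) -> created


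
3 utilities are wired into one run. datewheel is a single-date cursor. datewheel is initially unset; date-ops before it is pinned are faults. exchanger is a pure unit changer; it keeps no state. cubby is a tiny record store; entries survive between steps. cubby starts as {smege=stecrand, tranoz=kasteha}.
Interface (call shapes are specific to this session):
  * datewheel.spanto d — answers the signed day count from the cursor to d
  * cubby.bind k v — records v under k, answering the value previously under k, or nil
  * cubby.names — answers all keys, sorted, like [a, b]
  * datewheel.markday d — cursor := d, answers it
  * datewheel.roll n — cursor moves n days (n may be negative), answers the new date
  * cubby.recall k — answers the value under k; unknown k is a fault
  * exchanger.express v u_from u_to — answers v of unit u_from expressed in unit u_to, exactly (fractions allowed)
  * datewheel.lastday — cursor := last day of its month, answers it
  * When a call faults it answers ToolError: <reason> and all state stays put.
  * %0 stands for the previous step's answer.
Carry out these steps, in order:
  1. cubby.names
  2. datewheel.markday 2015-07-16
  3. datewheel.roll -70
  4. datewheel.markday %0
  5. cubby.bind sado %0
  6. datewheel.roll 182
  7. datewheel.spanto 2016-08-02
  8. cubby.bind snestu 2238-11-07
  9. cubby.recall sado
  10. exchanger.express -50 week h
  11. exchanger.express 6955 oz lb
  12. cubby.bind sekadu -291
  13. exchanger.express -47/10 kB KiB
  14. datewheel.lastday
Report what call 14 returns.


Step: cubby.names[]
Result: [smege, tranoz]
Step: datewheel.markday[d=2015-07-16]
Result: 2015-07-16
Step: datewheel.roll[n=-70]
Result: 2015-05-07
Step: datewheel.markday[d=%0]
Result: 2015-05-07
Step: cubby.bind[k=sado; v=%0]
Result: nil
Step: datewheel.roll[n=182]
Result: 2015-11-05
Step: datewheel.spanto[d=2016-08-02]
Result: 271
Step: cubby.bind[k=snestu; v=2238-11-07]
Result: nil
Step: cubby.recall[k=sado]
Result: 2015-05-07
Step: exchanger.express[v=-50; u_from=week; u_to=h]
Result: -8400
Step: exchanger.express[v=6955; u_from=oz; u_to=lb]
Result: 6955/16
Step: cubby.bind[k=sekadu; v=-291]
Result: nil
Step: exchanger.express[v=-47/10; u_from=kB; u_to=KiB]
Result: -1175/256
Step: datewheel.lastday[]
Result: 2015-11-30

Answer: 2015-11-30


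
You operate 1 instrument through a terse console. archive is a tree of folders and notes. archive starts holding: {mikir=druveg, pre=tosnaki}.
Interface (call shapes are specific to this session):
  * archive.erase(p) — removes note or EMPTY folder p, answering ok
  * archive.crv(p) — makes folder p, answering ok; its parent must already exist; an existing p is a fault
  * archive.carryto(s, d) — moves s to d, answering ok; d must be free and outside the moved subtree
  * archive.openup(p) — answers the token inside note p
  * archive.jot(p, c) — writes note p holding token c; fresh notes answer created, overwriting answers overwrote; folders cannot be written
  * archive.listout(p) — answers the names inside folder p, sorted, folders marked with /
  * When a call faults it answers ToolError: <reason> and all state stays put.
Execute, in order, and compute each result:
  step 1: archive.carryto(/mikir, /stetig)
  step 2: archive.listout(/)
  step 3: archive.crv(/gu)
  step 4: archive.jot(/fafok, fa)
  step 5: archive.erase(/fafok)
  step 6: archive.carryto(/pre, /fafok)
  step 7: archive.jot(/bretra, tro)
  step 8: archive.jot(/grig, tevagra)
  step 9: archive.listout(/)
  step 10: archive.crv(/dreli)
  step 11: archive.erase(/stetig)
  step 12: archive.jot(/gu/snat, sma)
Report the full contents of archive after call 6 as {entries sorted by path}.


==> carryto(s=/mikir, d=/stetig)
<== ok
==> listout(p=/)
<== [pre, stetig]
==> crv(p=/gu)
<== ok
==> jot(p=/fafok, c=fa)
<== created
==> erase(p=/fafok)
<== ok
==> carryto(s=/pre, d=/fafok)
<== ok
==> jot(p=/bretra, c=tro)
<== created
==> jot(p=/grig, c=tevagra)
<== created
==> listout(p=/)
<== [bretra, fafok, grig, gu/, stetig]
==> crv(p=/dreli)
<== ok
==> erase(p=/stetig)
<== ok
==> jot(p=/gu/snat, c=sma)
<== created

Answer: {fafok=tosnaki, gu/, stetig=druveg}


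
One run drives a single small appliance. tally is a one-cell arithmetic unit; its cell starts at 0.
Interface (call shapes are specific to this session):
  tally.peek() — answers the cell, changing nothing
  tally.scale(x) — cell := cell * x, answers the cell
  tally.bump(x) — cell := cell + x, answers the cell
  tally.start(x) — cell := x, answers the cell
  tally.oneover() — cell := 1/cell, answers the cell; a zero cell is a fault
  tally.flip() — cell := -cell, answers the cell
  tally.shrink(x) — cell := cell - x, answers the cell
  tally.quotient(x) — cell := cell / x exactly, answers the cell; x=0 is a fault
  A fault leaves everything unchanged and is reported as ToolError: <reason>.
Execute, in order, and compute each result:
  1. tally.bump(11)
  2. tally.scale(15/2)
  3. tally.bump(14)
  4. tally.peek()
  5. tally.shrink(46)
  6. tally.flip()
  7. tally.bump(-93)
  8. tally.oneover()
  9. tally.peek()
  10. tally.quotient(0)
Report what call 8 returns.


Answer: -2/287

Derivation:
I use tally.bump using x: 11, giving 11.
Next I call tally.scale using x: 15/2, and see 165/2.
I invoke tally.bump using x: 14, and observe 193/2.
Using tally.peek, — result: 193/2.
Using tally.shrink using x: 46, → 101/2.
I try tally.flip(), and observe -101/2.
Using tally.bump using x: -93, and get -287/2.
Next I call tally.oneover(), and see -2/287.
Then tally.peek, — result: -2/287.
I run tally.quotient using x: 0, and get ToolError: division by zero.


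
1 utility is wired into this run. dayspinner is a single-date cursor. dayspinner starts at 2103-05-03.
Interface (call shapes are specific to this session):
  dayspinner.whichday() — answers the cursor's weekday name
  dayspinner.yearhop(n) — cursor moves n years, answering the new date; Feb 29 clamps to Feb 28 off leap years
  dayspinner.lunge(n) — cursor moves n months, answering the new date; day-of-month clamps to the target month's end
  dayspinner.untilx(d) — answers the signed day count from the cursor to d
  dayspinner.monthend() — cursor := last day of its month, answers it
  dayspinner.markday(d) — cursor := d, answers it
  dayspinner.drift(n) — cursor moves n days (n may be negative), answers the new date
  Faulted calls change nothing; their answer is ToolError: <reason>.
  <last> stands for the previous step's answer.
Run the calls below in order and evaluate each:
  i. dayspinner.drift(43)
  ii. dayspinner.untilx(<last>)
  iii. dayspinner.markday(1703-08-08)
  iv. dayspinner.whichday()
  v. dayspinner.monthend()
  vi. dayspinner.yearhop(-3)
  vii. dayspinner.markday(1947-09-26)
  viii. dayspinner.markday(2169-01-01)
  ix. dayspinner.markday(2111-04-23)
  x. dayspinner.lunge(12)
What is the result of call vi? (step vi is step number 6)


$ dayspinner.drift n: 43
  2103-06-15
$ dayspinner.untilx d: <last>
  0
$ dayspinner.markday d: 1703-08-08
  1703-08-08
$ dayspinner.whichday
  Wednesday
$ dayspinner.monthend
  1703-08-31
$ dayspinner.yearhop n: -3
  1700-08-31
$ dayspinner.markday d: 1947-09-26
  1947-09-26
$ dayspinner.markday d: 2169-01-01
  2169-01-01
$ dayspinner.markday d: 2111-04-23
  2111-04-23
$ dayspinner.lunge n: 12
  2112-04-23

Answer: 1700-08-31


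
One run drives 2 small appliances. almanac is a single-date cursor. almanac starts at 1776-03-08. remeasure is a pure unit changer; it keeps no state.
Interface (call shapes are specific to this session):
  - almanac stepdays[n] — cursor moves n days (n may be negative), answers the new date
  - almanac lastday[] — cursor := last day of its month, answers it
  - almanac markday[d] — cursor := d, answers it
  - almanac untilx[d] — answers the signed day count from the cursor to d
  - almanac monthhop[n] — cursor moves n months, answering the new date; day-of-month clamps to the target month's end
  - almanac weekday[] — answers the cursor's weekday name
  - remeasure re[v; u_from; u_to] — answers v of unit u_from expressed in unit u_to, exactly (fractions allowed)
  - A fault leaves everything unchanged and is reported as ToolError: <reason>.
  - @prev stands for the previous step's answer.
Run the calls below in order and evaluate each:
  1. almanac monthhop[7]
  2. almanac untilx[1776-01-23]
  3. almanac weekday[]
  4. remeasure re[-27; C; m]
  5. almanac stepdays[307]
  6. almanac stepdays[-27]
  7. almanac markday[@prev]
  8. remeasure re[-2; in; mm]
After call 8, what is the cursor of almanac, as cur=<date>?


Answer: cur=1777-07-15

Derivation:
~$ almanac monthhop n: 7
:: 1776-10-08
~$ almanac untilx d: 1776-01-23
:: -259
~$ almanac weekday
:: Tuesday
~$ remeasure re v: -27 u_from: C u_to: m
:: ToolError: incompatible units
~$ almanac stepdays n: 307
:: 1777-08-11
~$ almanac stepdays n: -27
:: 1777-07-15
~$ almanac markday d: @prev
:: 1777-07-15
~$ remeasure re v: -2 u_from: in u_to: mm
:: -254/5


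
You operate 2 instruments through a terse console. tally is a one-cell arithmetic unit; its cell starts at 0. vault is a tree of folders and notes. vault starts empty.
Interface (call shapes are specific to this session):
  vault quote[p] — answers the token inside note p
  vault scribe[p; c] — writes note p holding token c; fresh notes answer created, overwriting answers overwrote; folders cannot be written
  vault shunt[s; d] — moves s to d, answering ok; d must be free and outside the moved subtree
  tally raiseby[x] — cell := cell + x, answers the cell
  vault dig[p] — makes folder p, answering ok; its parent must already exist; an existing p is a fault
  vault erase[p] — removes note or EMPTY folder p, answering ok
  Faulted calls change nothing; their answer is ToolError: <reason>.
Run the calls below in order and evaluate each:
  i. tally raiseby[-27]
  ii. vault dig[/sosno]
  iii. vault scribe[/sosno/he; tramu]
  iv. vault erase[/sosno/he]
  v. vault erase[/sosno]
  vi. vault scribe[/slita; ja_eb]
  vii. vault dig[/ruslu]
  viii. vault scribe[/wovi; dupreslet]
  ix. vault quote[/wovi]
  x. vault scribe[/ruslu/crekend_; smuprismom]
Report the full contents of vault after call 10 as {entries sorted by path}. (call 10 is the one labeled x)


Answer: {ruslu/, ruslu/crekend_=smuprismom, slita=ja_eb, wovi=dupreslet}

Derivation:
# 1. tally raiseby(-27) => -27
# 2. vault dig(/sosno) => ok
# 3. vault scribe(/sosno/he, tramu) => created
# 4. vault erase(/sosno/he) => ok
# 5. vault erase(/sosno) => ok
# 6. vault scribe(/slita, ja_eb) => created
# 7. vault dig(/ruslu) => ok
# 8. vault scribe(/wovi, dupreslet) => created
# 9. vault quote(/wovi) => dupreslet
# 10. vault scribe(/ruslu/crekend_, smuprismom) => created


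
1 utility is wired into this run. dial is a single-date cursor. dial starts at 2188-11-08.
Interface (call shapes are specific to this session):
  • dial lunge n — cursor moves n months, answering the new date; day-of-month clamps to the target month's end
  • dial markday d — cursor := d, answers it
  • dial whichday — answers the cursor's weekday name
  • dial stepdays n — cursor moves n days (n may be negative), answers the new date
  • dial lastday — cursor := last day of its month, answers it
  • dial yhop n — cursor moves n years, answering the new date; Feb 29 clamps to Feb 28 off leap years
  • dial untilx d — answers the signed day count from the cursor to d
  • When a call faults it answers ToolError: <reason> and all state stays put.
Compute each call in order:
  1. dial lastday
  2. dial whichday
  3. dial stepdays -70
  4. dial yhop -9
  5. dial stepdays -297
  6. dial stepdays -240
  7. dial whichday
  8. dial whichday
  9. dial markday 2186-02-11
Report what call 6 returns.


Calling dial lastday(), — result: 2188-11-30.
Using dial whichday(), giving Sunday.
I call dial stepdays with -70: 2188-09-21.
I call dial yhop with -9, and observe 2179-09-21.
I call dial stepdays with -297, and observe 2178-11-28.
I call dial stepdays with -240, and see 2178-04-02.
I try dial whichday(), yielding Thursday.
Next I call dial whichday, and observe Thursday.
Next I call dial markday with 2186-02-11, giving 2186-02-11.

Answer: 2178-04-02


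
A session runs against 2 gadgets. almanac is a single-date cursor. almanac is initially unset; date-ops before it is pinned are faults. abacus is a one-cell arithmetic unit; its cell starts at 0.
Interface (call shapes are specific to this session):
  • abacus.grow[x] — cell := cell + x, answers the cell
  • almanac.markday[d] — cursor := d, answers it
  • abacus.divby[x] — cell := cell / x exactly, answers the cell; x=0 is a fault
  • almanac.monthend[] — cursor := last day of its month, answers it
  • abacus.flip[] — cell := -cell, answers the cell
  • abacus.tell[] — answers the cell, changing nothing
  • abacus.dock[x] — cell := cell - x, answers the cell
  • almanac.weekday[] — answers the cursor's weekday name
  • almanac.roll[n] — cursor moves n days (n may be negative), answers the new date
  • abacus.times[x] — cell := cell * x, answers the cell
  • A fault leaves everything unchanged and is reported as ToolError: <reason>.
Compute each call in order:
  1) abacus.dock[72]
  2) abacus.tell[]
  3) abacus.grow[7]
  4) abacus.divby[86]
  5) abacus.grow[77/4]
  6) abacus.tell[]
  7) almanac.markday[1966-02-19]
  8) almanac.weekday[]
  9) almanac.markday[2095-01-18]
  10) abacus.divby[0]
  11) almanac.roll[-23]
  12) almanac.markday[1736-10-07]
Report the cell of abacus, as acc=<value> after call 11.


Answer: acc=3181/172

Derivation:
! 1. abacus.dock(x='72') -> -72
! 2. abacus.tell() -> -72
! 3. abacus.grow(x='7') -> -65
! 4. abacus.divby(x='86') -> -65/86
! 5. abacus.grow(x='77/4') -> 3181/172
! 6. abacus.tell() -> 3181/172
! 7. almanac.markday(d='1966-02-19') -> 1966-02-19
! 8. almanac.weekday() -> Saturday
! 9. almanac.markday(d='2095-01-18') -> 2095-01-18
! 10. abacus.divby(x='0') -> ToolError: division by zero
! 11. almanac.roll(n='-23') -> 2094-12-26
! 12. almanac.markday(d='1736-10-07') -> 1736-10-07


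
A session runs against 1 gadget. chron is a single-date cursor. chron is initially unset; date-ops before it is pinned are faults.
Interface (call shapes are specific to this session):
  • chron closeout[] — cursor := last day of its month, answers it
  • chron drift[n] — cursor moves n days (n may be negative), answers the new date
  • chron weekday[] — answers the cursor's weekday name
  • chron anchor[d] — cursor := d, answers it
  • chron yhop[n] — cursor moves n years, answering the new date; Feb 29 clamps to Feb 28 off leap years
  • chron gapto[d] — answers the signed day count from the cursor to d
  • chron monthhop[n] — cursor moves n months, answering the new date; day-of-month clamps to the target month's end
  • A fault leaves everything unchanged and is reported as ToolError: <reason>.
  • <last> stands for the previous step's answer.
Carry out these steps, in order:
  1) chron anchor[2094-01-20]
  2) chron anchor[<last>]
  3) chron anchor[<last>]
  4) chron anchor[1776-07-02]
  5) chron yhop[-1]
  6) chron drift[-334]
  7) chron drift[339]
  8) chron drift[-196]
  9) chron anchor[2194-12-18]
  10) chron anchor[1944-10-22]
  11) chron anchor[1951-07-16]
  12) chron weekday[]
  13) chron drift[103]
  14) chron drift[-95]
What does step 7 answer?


Answer: 1775-07-07

Derivation:
> chron anchor d='2094-01-20'
  2094-01-20
> chron anchor d='<last>'
  2094-01-20
> chron anchor d='<last>'
  2094-01-20
> chron anchor d='1776-07-02'
  1776-07-02
> chron yhop n='-1'
  1775-07-02
> chron drift n='-334'
  1774-08-02
> chron drift n='339'
  1775-07-07
> chron drift n='-196'
  1774-12-23
> chron anchor d='2194-12-18'
  2194-12-18
> chron anchor d='1944-10-22'
  1944-10-22
> chron anchor d='1951-07-16'
  1951-07-16
> chron weekday
  Monday
> chron drift n='103'
  1951-10-27
> chron drift n='-95'
  1951-07-24


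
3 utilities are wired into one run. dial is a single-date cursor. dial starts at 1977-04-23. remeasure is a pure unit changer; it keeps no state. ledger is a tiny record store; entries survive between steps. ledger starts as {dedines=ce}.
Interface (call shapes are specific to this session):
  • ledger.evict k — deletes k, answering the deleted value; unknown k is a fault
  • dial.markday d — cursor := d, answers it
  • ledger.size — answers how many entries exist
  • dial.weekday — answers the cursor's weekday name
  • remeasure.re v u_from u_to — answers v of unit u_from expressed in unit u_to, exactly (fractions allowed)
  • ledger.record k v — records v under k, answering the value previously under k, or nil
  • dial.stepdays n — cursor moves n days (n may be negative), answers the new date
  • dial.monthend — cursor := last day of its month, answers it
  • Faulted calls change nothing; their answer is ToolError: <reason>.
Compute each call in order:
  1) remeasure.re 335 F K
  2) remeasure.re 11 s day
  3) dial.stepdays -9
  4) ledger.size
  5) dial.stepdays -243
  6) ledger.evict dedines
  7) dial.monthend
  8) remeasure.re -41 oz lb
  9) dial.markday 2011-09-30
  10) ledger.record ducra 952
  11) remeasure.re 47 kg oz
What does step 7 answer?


CALL remeasure.re[335; F; K]
RET  26489/60
CALL remeasure.re[11; s; day]
RET  11/86400
CALL dial.stepdays[-9]
RET  1977-04-14
CALL ledger.size[]
RET  1
CALL dial.stepdays[-243]
RET  1976-08-14
CALL ledger.evict[dedines]
RET  ce
CALL dial.monthend[]
RET  1976-08-31
CALL remeasure.re[-41; oz; lb]
RET  -41/16
CALL dial.markday[2011-09-30]
RET  2011-09-30
CALL ledger.record[ducra; 952]
RET  nil
CALL remeasure.re[47; kg; oz]
RET  75200000000/45359237

Answer: 1976-08-31


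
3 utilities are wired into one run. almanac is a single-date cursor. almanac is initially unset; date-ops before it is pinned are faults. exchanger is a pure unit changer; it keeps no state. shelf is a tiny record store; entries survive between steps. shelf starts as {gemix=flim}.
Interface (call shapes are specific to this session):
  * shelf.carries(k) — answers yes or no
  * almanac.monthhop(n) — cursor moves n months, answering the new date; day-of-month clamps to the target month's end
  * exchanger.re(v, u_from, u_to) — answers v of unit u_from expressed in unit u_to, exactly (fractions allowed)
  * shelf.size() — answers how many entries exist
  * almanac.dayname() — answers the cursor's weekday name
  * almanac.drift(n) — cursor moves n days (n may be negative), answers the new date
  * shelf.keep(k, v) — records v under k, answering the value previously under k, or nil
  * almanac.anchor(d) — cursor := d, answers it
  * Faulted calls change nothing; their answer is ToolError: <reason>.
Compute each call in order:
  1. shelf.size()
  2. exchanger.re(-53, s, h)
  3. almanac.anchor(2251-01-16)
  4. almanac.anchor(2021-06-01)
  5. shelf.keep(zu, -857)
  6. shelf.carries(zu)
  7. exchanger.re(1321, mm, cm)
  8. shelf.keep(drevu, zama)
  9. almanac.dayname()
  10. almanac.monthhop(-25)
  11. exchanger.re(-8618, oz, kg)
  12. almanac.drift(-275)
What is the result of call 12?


! 1. shelf.size() == 1
! 2. exchanger.re(v=-53, u_from=s, u_to=h) == -53/3600
! 3. almanac.anchor(d=2251-01-16) == 2251-01-16
! 4. almanac.anchor(d=2021-06-01) == 2021-06-01
! 5. shelf.keep(k=zu, v=-857) == nil
! 6. shelf.carries(k=zu) == yes
! 7. exchanger.re(v=1321, u_from=mm, u_to=cm) == 1321/10
! 8. shelf.keep(k=drevu, v=zama) == nil
! 9. almanac.dayname() == Tuesday
! 10. almanac.monthhop(n=-25) == 2019-05-01
! 11. exchanger.re(v=-8618, u_from=oz, u_to=kg) == -195452952233/800000000
! 12. almanac.drift(n=-275) == 2018-07-30

Answer: 2018-07-30


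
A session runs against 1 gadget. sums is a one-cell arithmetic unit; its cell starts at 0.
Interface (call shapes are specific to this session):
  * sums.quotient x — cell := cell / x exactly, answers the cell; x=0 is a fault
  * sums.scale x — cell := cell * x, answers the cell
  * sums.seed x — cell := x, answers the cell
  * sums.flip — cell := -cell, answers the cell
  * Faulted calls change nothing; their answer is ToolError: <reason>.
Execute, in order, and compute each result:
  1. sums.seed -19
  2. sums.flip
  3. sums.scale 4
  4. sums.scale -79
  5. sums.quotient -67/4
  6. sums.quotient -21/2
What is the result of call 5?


Invoking sums.seed using x: -19: -19.
I invoke sums.flip, yielding 19.
I try sums.scale using x: 4: 76.
Now I run sums.scale using x: -79, which returns -6004.
Calling sums.quotient using x: -67/4, which returns 24016/67.
I run sums.quotient using x: -21/2, and get -48032/1407.

Answer: 24016/67


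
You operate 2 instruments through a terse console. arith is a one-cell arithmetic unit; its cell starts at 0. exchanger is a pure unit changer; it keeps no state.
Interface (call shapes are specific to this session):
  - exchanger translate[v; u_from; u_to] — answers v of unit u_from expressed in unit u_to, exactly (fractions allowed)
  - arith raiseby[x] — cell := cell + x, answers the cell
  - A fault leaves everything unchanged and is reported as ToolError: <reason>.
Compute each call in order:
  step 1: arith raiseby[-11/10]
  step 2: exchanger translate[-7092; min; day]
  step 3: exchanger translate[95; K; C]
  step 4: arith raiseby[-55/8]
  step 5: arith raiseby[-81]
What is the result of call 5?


# 1. arith raiseby(x→-11/10) == -11/10
# 2. exchanger translate(v→-7092, u_from→min, u_to→day) == -197/40
# 3. exchanger translate(v→95, u_from→K, u_to→C) == -3563/20
# 4. arith raiseby(x→-55/8) == -319/40
# 5. arith raiseby(x→-81) == -3559/40

Answer: -3559/40


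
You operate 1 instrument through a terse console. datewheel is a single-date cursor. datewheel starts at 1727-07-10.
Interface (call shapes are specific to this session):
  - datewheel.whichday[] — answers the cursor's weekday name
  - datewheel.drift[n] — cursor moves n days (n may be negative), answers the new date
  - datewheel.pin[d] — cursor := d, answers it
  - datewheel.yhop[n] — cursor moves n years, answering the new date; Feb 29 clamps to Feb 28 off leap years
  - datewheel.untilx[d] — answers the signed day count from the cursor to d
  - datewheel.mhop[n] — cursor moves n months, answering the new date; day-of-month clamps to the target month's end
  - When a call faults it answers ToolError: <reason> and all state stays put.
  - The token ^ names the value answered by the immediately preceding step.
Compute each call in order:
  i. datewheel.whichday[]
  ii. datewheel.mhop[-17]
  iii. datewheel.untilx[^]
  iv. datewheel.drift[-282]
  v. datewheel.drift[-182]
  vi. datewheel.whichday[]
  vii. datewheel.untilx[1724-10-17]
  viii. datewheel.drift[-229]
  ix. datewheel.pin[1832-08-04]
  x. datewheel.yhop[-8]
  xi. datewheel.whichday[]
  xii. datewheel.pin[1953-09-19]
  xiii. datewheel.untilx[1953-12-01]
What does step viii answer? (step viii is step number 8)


-> whichday()
<- Thursday
-> mhop(n=-17)
<- 1726-02-10
-> untilx(d=^)
<- 0
-> drift(n=-282)
<- 1725-05-04
-> drift(n=-182)
<- 1724-11-03
-> whichday()
<- Friday
-> untilx(d=1724-10-17)
<- -17
-> drift(n=-229)
<- 1724-03-19
-> pin(d=1832-08-04)
<- 1832-08-04
-> yhop(n=-8)
<- 1824-08-04
-> whichday()
<- Wednesday
-> pin(d=1953-09-19)
<- 1953-09-19
-> untilx(d=1953-12-01)
<- 73

Answer: 1724-03-19


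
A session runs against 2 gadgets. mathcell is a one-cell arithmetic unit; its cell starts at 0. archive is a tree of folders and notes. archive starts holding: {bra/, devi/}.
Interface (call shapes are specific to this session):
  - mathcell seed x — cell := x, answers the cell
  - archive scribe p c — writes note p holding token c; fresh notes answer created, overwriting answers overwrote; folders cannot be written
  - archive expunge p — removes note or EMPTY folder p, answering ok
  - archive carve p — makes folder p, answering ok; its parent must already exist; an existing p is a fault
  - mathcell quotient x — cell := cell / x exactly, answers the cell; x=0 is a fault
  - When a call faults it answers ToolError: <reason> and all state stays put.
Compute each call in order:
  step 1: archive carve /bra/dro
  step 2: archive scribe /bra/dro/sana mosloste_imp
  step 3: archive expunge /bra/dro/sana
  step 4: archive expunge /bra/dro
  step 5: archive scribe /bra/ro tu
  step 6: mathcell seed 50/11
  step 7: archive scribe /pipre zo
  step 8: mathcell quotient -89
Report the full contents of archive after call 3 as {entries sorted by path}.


Answer: {bra/, bra/dro/, devi/}

Derivation:
I run archive carve passing /bra/dro, → ok.
Now I run archive scribe passing /bra/dro/sana, mosloste_imp: created.
Using archive expunge passing /bra/dro/sana, and get ok.
Calling archive expunge passing /bra/dro, giving ok.
Now I run archive scribe passing /bra/ro, tu, and get created.
I run mathcell seed passing 50/11, which returns 50/11.
Using archive scribe passing /pipre, zo: created.
I run mathcell quotient passing -89, giving -50/979.


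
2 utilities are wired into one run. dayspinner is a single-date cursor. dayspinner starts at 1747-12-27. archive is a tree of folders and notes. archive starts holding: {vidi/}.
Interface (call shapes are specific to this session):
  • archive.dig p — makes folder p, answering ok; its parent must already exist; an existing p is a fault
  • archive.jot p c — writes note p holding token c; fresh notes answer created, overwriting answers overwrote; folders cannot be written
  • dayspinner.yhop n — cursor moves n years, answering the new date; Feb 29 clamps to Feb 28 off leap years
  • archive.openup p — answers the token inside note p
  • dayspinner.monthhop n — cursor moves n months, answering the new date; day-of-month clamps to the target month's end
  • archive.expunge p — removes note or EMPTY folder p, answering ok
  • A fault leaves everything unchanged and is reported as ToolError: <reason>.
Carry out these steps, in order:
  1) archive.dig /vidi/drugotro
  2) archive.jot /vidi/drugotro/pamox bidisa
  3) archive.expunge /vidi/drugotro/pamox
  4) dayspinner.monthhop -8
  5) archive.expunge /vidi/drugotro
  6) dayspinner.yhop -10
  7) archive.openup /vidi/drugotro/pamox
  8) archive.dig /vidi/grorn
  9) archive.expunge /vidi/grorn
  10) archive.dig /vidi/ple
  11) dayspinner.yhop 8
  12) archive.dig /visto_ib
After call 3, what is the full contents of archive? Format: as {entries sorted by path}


Answer: {vidi/, vidi/drugotro/}

Derivation:
-- archive.dig(p='/vidi/drugotro') == ok
-- archive.jot(p='/vidi/drugotro/pamox', c='bidisa') == created
-- archive.expunge(p='/vidi/drugotro/pamox') == ok
-- dayspinner.monthhop(n='-8') == 1747-04-27
-- archive.expunge(p='/vidi/drugotro') == ok
-- dayspinner.yhop(n='-10') == 1737-04-27
-- archive.openup(p='/vidi/drugotro/pamox') == ToolError: not found
-- archive.dig(p='/vidi/grorn') == ok
-- archive.expunge(p='/vidi/grorn') == ok
-- archive.dig(p='/vidi/ple') == ok
-- dayspinner.yhop(n='8') == 1745-04-27
-- archive.dig(p='/visto_ib') == ok
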